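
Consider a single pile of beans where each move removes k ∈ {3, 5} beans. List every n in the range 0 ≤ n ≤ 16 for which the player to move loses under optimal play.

0, 1, 2, 8, 9, 10, 16

Grundy values for subtraction set {3, 5}:
k:     0  1  2  3  4  5  6  7  8  9 10 11 12 13 14 15 16
g(k):  0  0  0  1  1  1  2  2  0  0  0  1  1  1  2  2  0
The P-positions (g = 0) in 0..16 are 0, 1, 2, 8, 9, 10, 16.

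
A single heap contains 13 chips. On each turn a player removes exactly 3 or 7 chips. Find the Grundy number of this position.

1

Compute g(0), g(1), … for moves {3, 7}:
g(0) = mex{} = 0
g(1) = mex{} = 0
g(2) = mex{} = 0
g(3) = mex{0} = 1
g(4) = mex{0} = 1
g(5) = mex{0} = 1
g(6) = mex{1} = 0
g(7) = mex{0,1} = 2
g(8) = mex{0,1} = 2
g(9) = mex{0} = 1
g(10) = mex{1,2} = 0
g(11) = mex{1,2} = 0
g(12) = mex{1} = 0
g(13) = mex{0} = 1
So g(13) = 1.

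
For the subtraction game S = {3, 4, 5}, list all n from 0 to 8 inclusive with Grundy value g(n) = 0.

Grundy values for subtraction set {3, 4, 5}:
k:     0  1  2  3  4  5  6  7  8
g(k):  0  0  0  1  1  1  2  2  0
The P-positions (g = 0) in 0..8 are 0, 1, 2, 8.

0, 1, 2, 8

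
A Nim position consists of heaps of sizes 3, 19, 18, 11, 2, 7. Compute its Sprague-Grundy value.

Compute the nim-sum pairwise:
3 ^ 19 = 16
16 ^ 18 = 2
2 ^ 11 = 9
9 ^ 2 = 11
11 ^ 7 = 12

12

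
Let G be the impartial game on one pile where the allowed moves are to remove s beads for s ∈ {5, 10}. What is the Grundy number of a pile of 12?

Build the Grundy sequence with g(k) = mex{g(k−s) : s ∈ {5, 10}, s ≤ k}:
g(0) = mex{} = 0
g(1) = mex{} = 0
g(2) = mex{} = 0
g(3) = mex{} = 0
g(4) = mex{} = 0
g(5) = mex{0} = 1
g(6) = mex{0} = 1
g(7) = mex{0} = 1
g(8) = mex{0} = 1
g(9) = mex{0} = 1
g(10) = mex{0,1} = 2
g(11) = mex{0,1} = 2
g(12) = mex{0,1} = 2
So g(12) = 2.

2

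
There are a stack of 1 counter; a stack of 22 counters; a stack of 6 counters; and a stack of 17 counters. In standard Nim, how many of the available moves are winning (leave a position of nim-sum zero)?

In binary:
  00001  (1)
  10110  (22)
  00110  (6)
  10001  (17)
  -----
  00000  (0)
The nim-sum is already 0, so every move leaves a nonzero nim-sum — there are no winning moves.

0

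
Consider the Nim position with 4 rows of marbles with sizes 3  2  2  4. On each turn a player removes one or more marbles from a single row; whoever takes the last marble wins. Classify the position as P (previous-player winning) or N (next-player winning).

N-position

Compute the nim-sum pairwise:
3 XOR 2 = 1
1 XOR 2 = 3
3 XOR 4 = 7
The nim-sum is 7 ≠ 0, so this is an N-position: the player to move can win.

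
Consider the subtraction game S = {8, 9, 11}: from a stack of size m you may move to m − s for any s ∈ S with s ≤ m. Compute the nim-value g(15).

Grundy values for subtraction set {8, 9, 11}:
k:     0  1  2  3  4  5  6  7  8  9 10 11 12 13 14 15
g(k):  0  0  0  0  0  0  0  0  1  1  1  1  1  1  1  1
So g(15) = 1.

1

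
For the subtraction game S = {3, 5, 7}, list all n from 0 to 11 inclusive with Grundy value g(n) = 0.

0, 1, 2, 10, 11

Compute g(0), g(1), … for moves {3, 5, 7}:
k:     0  1  2  3  4  5  6  7  8  9 10 11
g(k):  0  0  0  1  1  1  2  2  2  3  0  0
The P-positions (g = 0) in 0..11 are 0, 1, 2, 10, 11.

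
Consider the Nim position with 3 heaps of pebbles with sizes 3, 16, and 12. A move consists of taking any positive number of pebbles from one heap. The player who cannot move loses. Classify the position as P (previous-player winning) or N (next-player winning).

N-position

Nim-sum: 3 ⊕ 16 ⊕ 12 = 31.
The nim-sum is 31 ≠ 0, so this is an N-position: the player to move can win.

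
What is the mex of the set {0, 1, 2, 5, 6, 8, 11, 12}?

The values 0, 1, 2 are all present; 3 is the first non-negative integer missing from the set.

3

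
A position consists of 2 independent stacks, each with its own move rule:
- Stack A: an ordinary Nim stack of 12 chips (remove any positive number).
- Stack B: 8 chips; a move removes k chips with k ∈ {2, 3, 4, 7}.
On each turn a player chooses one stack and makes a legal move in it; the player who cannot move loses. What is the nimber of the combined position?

13

Stack A is a plain Nim stack of size 12, so its Grundy value is 12.
For stack B, compute g(0), g(1), … with moves {2, 3, 4, 7}:
g(0) = mex{} = 0
g(1) = mex{} = 0
g(2) = mex{0} = 1
g(3) = mex{0} = 1
g(4) = mex{0,1} = 2
g(5) = mex{0,1} = 2
g(6) = mex{1,2} = 0
g(7) = mex{0,1,2} = 3
g(8) = mex{0,2} = 1
So g(8) = 1.
By the Sprague-Grundy theorem, the Grundy value of a sum of independent games is the XOR of the component values.
Combined value = 12 ⊕ 1 = 13.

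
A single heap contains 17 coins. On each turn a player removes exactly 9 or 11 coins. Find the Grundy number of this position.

Compute g(0), g(1), … for moves {9, 11}:
k:     0  1  2  3  4  5  6  7  8  9 10 11 12 13 14 15 16 17
g(k):  0  0  0  0  0  0  0  0  0  1  1  1  1  1  1  1  1  1
So g(17) = 1.

1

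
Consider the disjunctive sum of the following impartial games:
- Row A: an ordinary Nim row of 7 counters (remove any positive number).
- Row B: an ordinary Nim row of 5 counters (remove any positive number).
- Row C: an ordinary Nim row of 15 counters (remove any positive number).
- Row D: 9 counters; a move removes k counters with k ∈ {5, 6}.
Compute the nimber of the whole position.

Row A is a plain Nim row of size 7, so its Grundy value is 7.
Row B is a plain Nim row of size 5, so its Grundy value is 5.
Row C is a plain Nim row of size 15, so its Grundy value is 15.
Grundy values for row D (subtraction set {5, 6}):
g(0) = mex{} = 0
g(1) = mex{} = 0
g(2) = mex{} = 0
g(3) = mex{} = 0
g(4) = mex{} = 0
g(5) = mex{0} = 1
g(6) = mex{0} = 1
g(7) = mex{0} = 1
g(8) = mex{0} = 1
g(9) = mex{0} = 1
So g(9) = 1.
By the Sprague-Grundy theorem, the Grundy value of a sum of independent games is the XOR of the component values.
Combined value = 7 ⊕ 5 ⊕ 15 ⊕ 1 = 12.

12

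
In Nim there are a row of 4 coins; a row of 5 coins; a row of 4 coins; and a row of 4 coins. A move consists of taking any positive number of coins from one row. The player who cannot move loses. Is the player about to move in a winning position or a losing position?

Compute the nim-sum pairwise:
4 XOR 5 = 1
1 XOR 4 = 5
5 XOR 4 = 1
The nim-sum is 1 ≠ 0, so this is an N-position: the player to move can win.

Winning position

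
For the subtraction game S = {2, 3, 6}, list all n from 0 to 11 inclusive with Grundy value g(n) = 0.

0, 1, 5, 9, 10

Grundy values for subtraction set {2, 3, 6}:
k:     0  1  2  3  4  5  6  7  8  9 10 11
g(k):  0  0  1  1  2  0  3  1  2  0  0  1
The P-positions (g = 0) in 0..11 are 0, 1, 5, 9, 10.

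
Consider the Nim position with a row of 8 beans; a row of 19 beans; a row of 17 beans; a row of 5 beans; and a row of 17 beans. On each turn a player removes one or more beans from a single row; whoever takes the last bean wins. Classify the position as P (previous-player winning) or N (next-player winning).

Write each in binary and XOR column by column:
  01000  (8)
  10011  (19)
  10001  (17)
  00101  (5)
  10001  (17)
  -----
  11110  (30)
The nim-sum is 30 ≠ 0, so this is an N-position: the player to move can win.

N-position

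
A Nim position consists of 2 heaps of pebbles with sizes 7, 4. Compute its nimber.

3

Nim-sum: 7 XOR 4 = 3.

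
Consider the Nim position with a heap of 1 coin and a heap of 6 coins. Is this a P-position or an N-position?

Nim-sum: 1 ^ 6 = 7.
The nim-sum is 7 ≠ 0, so this is an N-position: the player to move can win.

N-position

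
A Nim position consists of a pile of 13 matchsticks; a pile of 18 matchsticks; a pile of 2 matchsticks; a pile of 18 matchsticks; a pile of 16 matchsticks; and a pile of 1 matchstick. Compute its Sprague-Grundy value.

In binary:
  01101  (13)
  10010  (18)
  00010  (2)
  10010  (18)
  10000  (16)
  00001  (1)
  -----
  11110  (30)

30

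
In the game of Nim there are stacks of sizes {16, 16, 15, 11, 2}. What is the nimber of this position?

Compute the nim-sum pairwise:
16 XOR 16 = 0
0 XOR 15 = 15
15 XOR 11 = 4
4 XOR 2 = 6

6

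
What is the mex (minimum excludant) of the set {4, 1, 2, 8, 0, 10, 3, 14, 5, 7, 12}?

The values 0, 1, 2, 3, 4, 5 are all present; 6 is the first non-negative integer missing from the set.

6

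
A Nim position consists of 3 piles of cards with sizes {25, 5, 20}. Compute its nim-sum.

Bitwise XOR of the heap sizes:
  11001  (25)
  00101  (5)
  10100  (20)
  -----
  01000  (8)

8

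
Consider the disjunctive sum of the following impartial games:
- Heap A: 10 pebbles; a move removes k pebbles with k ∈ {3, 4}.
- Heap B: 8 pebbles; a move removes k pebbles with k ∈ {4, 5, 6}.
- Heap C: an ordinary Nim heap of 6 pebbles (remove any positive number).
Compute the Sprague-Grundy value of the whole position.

5

For heap A, compute g(0), g(1), … with moves {3, 4}:
g(0) = mex{} = 0
g(1) = mex{} = 0
g(2) = mex{} = 0
g(3) = mex{0} = 1
g(4) = mex{0} = 1
g(5) = mex{0} = 1
g(6) = mex{0,1} = 2
g(7) = mex{1} = 0
g(8) = mex{1} = 0
g(9) = mex{1,2} = 0
g(10) = mex{0,2} = 1
So g(10) = 1.
Grundy values for heap B (subtraction set {4, 5, 6}):
g(0) = mex{} = 0
g(1) = mex{} = 0
g(2) = mex{} = 0
g(3) = mex{} = 0
g(4) = mex{0} = 1
g(5) = mex{0} = 1
g(6) = mex{0} = 1
g(7) = mex{0} = 1
g(8) = mex{0,1} = 2
So g(8) = 2.
Heap C is a plain Nim heap of size 6, so its Grundy value is 6.
The value of a disjunctive sum is the nim-sum of the parts.
Combined value = 1 ⊕ 2 ⊕ 6 = 5.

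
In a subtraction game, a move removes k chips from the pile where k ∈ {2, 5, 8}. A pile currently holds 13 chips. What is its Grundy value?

1

Grundy values for subtraction set {2, 5, 8}:
k:     0  1  2  3  4  5  6  7  8  9 10 11 12 13
g(k):  0  0  1  1  0  2  1  0  2  1  0  0  1  1
So g(13) = 1.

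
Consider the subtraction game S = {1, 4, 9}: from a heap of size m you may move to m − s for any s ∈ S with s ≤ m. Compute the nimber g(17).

0

Compute g(0), g(1), … for moves {1, 4, 9}:
k:     0  1  2  3  4  5  6  7  8  9 10 11 12 13 14 15 16 17
g(k):  0  1  0  1  2  0  1  0  1  2  0  1  0  1  2  0  1  0
So g(17) = 0.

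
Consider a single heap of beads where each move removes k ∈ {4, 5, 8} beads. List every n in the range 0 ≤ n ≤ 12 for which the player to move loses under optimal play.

Compute g(0), g(1), … for moves {4, 5, 8}:
k:     0  1  2  3  4  5  6  7  8  9 10 11 12
g(k):  0  0  0  0  1  1  1  1  2  2  2  2  0
The P-positions (g = 0) in 0..12 are 0, 1, 2, 3, 12.

0, 1, 2, 3, 12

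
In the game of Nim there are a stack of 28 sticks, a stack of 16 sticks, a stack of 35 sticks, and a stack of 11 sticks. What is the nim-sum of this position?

36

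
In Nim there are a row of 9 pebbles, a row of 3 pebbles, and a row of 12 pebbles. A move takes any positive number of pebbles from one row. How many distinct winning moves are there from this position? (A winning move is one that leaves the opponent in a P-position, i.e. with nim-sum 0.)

1

In binary:
  1001  (9)
  0011  (3)
  1100  (12)
  ----
  0110  (6)
The overall nim-sum is X = 6. A row of size p has a winning move iff p XOR X < p (reduce it to p XOR X).
  9: 9 XOR 6 = 15 ≥ 9 — no move.
  3: 3 XOR 6 = 5 ≥ 3 — no move.
  12: 12 XOR 6 = 10 < 12 — winning move (to 10).
That gives 1 winning move.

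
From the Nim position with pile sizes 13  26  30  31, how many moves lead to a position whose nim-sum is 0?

3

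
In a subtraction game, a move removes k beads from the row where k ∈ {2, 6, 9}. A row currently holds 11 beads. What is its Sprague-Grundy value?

Compute g(0), g(1), … for moves {2, 6, 9}:
g(0) = mex{} = 0
g(1) = mex{} = 0
g(2) = mex{0} = 1
g(3) = mex{0} = 1
g(4) = mex{1} = 0
g(5) = mex{1} = 0
g(6) = mex{0} = 1
g(7) = mex{0} = 1
g(8) = mex{1} = 0
g(9) = mex{0,1} = 2
g(10) = mex{0} = 1
g(11) = mex{0,1,2} = 3
So g(11) = 3.

3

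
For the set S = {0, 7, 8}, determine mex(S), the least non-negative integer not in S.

1

0 is in the set but 1 is not, so the mex is 1.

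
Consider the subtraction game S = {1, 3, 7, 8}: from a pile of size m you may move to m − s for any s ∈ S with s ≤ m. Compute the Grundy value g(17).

Build the Grundy sequence with g(k) = mex{g(k−s) : s ∈ {1, 3, 7, 8}, s ≤ k}:
k:     0  1  2  3  4  5  6  7  8  9 10 11 12 13 14 15 16 17
g(k):  0  1  0  1  0  1  0  1  2  3  2  3  2  3  2  0  1  0
So g(17) = 0.

0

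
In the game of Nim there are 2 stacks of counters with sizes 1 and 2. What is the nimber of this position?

3

In binary:
  01  (1)
  10  (2)
  --
  11  (3)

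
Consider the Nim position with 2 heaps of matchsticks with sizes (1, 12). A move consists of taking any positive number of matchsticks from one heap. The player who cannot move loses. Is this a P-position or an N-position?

Nim-sum: 1 XOR 12 = 13.
The nim-sum is 13 ≠ 0, so this is an N-position: the player to move can win.

N-position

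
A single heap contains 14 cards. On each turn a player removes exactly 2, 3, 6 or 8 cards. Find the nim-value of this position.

0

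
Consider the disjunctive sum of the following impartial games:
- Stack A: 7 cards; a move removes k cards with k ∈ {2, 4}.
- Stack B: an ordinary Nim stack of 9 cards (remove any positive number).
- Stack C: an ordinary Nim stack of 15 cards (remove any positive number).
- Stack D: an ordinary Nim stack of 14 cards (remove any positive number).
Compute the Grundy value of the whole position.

Build the Grundy sequence for stack A with g(k) = mex{g(k−s) : s ∈ {2, 4}, s ≤ k}:
g(0) = mex{} = 0
g(1) = mex{} = 0
g(2) = mex{0} = 1
g(3) = mex{0} = 1
g(4) = mex{0,1} = 2
g(5) = mex{0,1} = 2
g(6) = mex{1,2} = 0
g(7) = mex{1,2} = 0
So g(7) = 0.
Stack B is a plain Nim stack of size 9, so its Grundy value is 9.
Stack C is a plain Nim stack of size 15, so its Grundy value is 15.
Stack D is a plain Nim stack of size 14, so its Grundy value is 14.
The value of a disjunctive sum is the nim-sum of the parts.
Combined value = 0 ⊕ 9 ⊕ 15 ⊕ 14 = 8.

8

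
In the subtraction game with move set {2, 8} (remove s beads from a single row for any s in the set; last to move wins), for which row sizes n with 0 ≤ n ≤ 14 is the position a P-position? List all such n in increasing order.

Build the Grundy sequence with g(k) = mex{g(k−s) : s ∈ {2, 8}, s ≤ k}:
k:     0  1  2  3  4  5  6  7  8  9 10 11 12 13 14
g(k):  0  0  1  1  0  0  1  1  2  2  0  0  1  1  0
The P-positions (g = 0) in 0..14 are 0, 1, 4, 5, 10, 11, 14.

0, 1, 4, 5, 10, 11, 14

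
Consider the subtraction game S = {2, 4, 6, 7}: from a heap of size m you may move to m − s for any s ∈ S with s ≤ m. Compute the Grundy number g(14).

2

Grundy values for subtraction set {2, 4, 6, 7}:
k:     0  1  2  3  4  5  6  7  8  9 10 11 12 13 14
g(k):  0  0  1  1  2  2  3  3  4  0  0  1  1  2  2
So g(14) = 2.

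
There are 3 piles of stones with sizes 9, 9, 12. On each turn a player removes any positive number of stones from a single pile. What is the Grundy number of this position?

Bitwise XOR of the heap sizes:
  1001  (9)
  1001  (9)
  1100  (12)
  ----
  1100  (12)

12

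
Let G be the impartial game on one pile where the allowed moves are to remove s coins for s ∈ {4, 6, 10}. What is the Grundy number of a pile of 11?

2

Grundy values for subtraction set {4, 6, 10}:
g(0) = mex{} = 0
g(1) = mex{} = 0
g(2) = mex{} = 0
g(3) = mex{} = 0
g(4) = mex{0} = 1
g(5) = mex{0} = 1
g(6) = mex{0} = 1
g(7) = mex{0} = 1
g(8) = mex{0,1} = 2
g(9) = mex{0,1} = 2
g(10) = mex{0,1} = 2
g(11) = mex{0,1} = 2
So g(11) = 2.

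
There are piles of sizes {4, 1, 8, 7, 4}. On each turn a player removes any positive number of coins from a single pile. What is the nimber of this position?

14

Compute the nim-sum pairwise:
4 XOR 1 = 5
5 XOR 8 = 13
13 XOR 7 = 10
10 XOR 4 = 14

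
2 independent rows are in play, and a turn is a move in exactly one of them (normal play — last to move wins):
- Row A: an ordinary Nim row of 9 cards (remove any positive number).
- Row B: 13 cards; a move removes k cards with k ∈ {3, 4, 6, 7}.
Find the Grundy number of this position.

8

Row A is a plain Nim row of size 9, so its Grundy value is 9.
For row B, compute g(0), g(1), … with moves {3, 4, 6, 7}:
g(0) = mex{} = 0
g(1) = mex{} = 0
g(2) = mex{} = 0
g(3) = mex{0} = 1
g(4) = mex{0} = 1
g(5) = mex{0} = 1
g(6) = mex{0,1} = 2
g(7) = mex{0,1} = 2
g(8) = mex{0,1} = 2
g(9) = mex{0,1,2} = 3
g(10) = mex{1,2} = 0
g(11) = mex{1,2} = 0
g(12) = mex{1,2,3} = 0
g(13) = mex{0,2,3} = 1
So g(13) = 1.
The value of a disjunctive sum is the nim-sum of the parts.
Combined value = 9 ⊕ 1 = 8.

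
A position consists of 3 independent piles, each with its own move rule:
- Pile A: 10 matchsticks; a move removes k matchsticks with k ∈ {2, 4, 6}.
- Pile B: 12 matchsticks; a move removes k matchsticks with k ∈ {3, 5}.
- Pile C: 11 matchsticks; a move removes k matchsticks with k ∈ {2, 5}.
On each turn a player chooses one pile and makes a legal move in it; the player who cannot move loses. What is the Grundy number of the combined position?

For pile A, compute g(0), g(1), … with moves {2, 4, 6}:
g(0) = mex{} = 0
g(1) = mex{} = 0
g(2) = mex{0} = 1
g(3) = mex{0} = 1
g(4) = mex{0,1} = 2
g(5) = mex{0,1} = 2
g(6) = mex{0,1,2} = 3
g(7) = mex{0,1,2} = 3
g(8) = mex{1,2,3} = 0
g(9) = mex{1,2,3} = 0
g(10) = mex{0,2,3} = 1
So g(10) = 1.
For pile B, compute g(0), g(1), … with moves {3, 5}:
k:     0  1  2  3  4  5  6  7  8  9 10 11 12
g(k):  0  0  0  1  1  1  2  2  0  0  0  1  1
So g(12) = 1.
Build the Grundy sequence for pile C with g(k) = mex{g(k−s) : s ∈ {2, 5}, s ≤ k}:
k:     0  1  2  3  4  5  6  7  8  9 10 11
g(k):  0  0  1  1  0  2  1  0  0  1  1  0
So g(11) = 0.
The value of a disjunctive sum is the nim-sum of the parts.
Combined value = 1 ⊕ 1 ⊕ 0 = 0.

0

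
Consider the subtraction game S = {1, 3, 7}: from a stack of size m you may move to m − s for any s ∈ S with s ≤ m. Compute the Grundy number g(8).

0

Build the Grundy sequence with g(k) = mex{g(k−s) : s ∈ {1, 3, 7}, s ≤ k}:
g(0) = mex{} = 0
g(1) = mex{0} = 1
g(2) = mex{1} = 0
g(3) = mex{0} = 1
g(4) = mex{1} = 0
g(5) = mex{0} = 1
g(6) = mex{1} = 0
g(7) = mex{0} = 1
g(8) = mex{1} = 0
So g(8) = 0.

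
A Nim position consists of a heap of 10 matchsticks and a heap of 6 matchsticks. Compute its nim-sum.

In binary:
  1010  (10)
  0110  (6)
  ----
  1100  (12)

12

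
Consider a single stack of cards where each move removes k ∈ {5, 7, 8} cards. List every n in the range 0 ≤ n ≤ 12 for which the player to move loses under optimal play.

Grundy values for subtraction set {5, 7, 8}:
g(0) = mex{} = 0
g(1) = mex{} = 0
g(2) = mex{} = 0
g(3) = mex{} = 0
g(4) = mex{} = 0
g(5) = mex{0} = 1
g(6) = mex{0} = 1
g(7) = mex{0} = 1
g(8) = mex{0} = 1
g(9) = mex{0} = 1
g(10) = mex{0,1} = 2
g(11) = mex{0,1} = 2
g(12) = mex{0,1} = 2
The P-positions (g = 0) in 0..12 are 0, 1, 2, 3, 4.

0, 1, 2, 3, 4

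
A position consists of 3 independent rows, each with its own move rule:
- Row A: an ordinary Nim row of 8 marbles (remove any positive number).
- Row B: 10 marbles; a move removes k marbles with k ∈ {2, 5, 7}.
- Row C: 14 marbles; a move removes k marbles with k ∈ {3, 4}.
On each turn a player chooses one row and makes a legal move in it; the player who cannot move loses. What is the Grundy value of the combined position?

8

Row A is a plain Nim row of size 8, so its Grundy value is 8.
Build the Grundy sequence for row B with g(k) = mex{g(k−s) : s ∈ {2, 5, 7}, s ≤ k}:
k:     0  1  2  3  4  5  6  7  8  9 10
g(k):  0  0  1  1  0  2  1  3  2  2  0
So g(10) = 0.
Grundy values for row C (subtraction set {3, 4}):
k:     0  1  2  3  4  5  6  7  8  9 10 11 12 13 14
g(k):  0  0  0  1  1  1  2  0  0  0  1  1  1  2  0
So g(14) = 0.
By the Sprague-Grundy theorem, the Grundy value of a sum of independent games is the XOR of the component values.
Combined value = 8 ⊕ 0 ⊕ 0 = 8.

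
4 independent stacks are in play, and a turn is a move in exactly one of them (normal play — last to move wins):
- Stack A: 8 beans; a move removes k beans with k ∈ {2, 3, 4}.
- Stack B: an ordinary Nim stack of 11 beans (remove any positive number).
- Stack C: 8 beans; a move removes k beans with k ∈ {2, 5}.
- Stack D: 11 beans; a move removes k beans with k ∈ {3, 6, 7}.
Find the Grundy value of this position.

10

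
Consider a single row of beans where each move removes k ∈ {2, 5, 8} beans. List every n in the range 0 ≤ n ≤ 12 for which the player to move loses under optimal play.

0, 1, 4, 7, 10, 11

Grundy values for subtraction set {2, 5, 8}:
g(0) = mex{} = 0
g(1) = mex{} = 0
g(2) = mex{0} = 1
g(3) = mex{0} = 1
g(4) = mex{1} = 0
g(5) = mex{0,1} = 2
g(6) = mex{0} = 1
g(7) = mex{1,2} = 0
g(8) = mex{0,1} = 2
g(9) = mex{0} = 1
g(10) = mex{1,2} = 0
g(11) = mex{1} = 0
g(12) = mex{0} = 1
The P-positions (g = 0) in 0..12 are 0, 1, 4, 7, 10, 11.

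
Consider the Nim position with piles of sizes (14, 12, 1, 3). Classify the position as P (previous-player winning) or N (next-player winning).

Nim-sum: 14 XOR 12 XOR 1 XOR 3 = 0.
The nim-sum is 0, so this is a P-position: the player to move is in a losing position under optimal play.

P-position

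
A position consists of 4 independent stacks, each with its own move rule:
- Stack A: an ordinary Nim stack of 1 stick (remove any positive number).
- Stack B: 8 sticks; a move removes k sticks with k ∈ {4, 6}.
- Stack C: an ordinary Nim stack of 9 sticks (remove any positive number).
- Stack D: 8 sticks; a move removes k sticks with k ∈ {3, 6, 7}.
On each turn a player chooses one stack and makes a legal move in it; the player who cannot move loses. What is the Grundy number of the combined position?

Stack A is a plain Nim stack of size 1, so its Grundy value is 1.
Grundy values for stack B (subtraction set {4, 6}):
g(0) = mex{} = 0
g(1) = mex{} = 0
g(2) = mex{} = 0
g(3) = mex{} = 0
g(4) = mex{0} = 1
g(5) = mex{0} = 1
g(6) = mex{0} = 1
g(7) = mex{0} = 1
g(8) = mex{0,1} = 2
So g(8) = 2.
Stack C is a plain Nim stack of size 9, so its Grundy value is 9.
Grundy values for stack D (subtraction set {3, 6, 7}):
g(0) = mex{} = 0
g(1) = mex{} = 0
g(2) = mex{} = 0
g(3) = mex{0} = 1
g(4) = mex{0} = 1
g(5) = mex{0} = 1
g(6) = mex{0,1} = 2
g(7) = mex{0,1} = 2
g(8) = mex{0,1} = 2
So g(8) = 2.
The value of a disjunctive sum is the nim-sum of the parts.
Combined value = 1 XOR 2 XOR 9 XOR 2 = 8.

8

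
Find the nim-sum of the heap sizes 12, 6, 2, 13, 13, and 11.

3

Compute the nim-sum pairwise:
12 XOR 6 = 10
10 XOR 2 = 8
8 XOR 13 = 5
5 XOR 13 = 8
8 XOR 11 = 3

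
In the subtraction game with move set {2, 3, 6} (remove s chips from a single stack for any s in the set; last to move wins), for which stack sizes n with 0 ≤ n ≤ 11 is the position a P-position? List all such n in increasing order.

Build the Grundy sequence with g(k) = mex{g(k−s) : s ∈ {2, 3, 6}, s ≤ k}:
k:     0  1  2  3  4  5  6  7  8  9 10 11
g(k):  0  0  1  1  2  0  3  1  2  0  0  1
The P-positions (g = 0) in 0..11 are 0, 1, 5, 9, 10.

0, 1, 5, 9, 10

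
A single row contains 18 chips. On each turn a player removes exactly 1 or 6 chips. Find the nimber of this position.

0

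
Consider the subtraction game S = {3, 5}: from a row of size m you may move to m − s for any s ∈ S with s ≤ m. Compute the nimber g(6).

Build the Grundy sequence with g(k) = mex{g(k−s) : s ∈ {3, 5}, s ≤ k}:
k:     0  1  2  3  4  5  6
g(k):  0  0  0  1  1  1  2
So g(6) = 2.

2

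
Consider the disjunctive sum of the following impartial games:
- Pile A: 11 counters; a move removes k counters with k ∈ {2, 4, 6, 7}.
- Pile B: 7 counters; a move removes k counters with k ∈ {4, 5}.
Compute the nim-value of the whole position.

Build the Grundy sequence for pile A with g(k) = mex{g(k−s) : s ∈ {2, 4, 6, 7}, s ≤ k}:
k:     0  1  2  3  4  5  6  7  8  9 10 11
g(k):  0  0  1  1  2  2  3  3  4  0  0  1
So g(11) = 1.
Grundy values for pile B (subtraction set {4, 5}):
g(0) = mex{} = 0
g(1) = mex{} = 0
g(2) = mex{} = 0
g(3) = mex{} = 0
g(4) = mex{0} = 1
g(5) = mex{0} = 1
g(6) = mex{0} = 1
g(7) = mex{0} = 1
So g(7) = 1.
By the Sprague-Grundy theorem, the Grundy value of a sum of independent games is the XOR of the component values.
Combined value = 1 ⊕ 1 = 0.

0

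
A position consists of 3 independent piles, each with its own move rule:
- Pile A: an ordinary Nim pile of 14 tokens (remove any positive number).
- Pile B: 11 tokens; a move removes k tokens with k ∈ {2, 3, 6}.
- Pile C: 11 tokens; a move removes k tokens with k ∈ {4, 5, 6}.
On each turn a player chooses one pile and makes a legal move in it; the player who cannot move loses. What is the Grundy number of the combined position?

Pile A is a plain Nim pile of size 14, so its Grundy value is 14.
For pile B, compute g(0), g(1), … with moves {2, 3, 6}:
k:     0  1  2  3  4  5  6  7  8  9 10 11
g(k):  0  0  1  1  2  0  3  1  2  0  0  1
So g(11) = 1.
For pile C, compute g(0), g(1), … with moves {4, 5, 6}:
k:     0  1  2  3  4  5  6  7  8  9 10 11
g(k):  0  0  0  0  1  1  1  1  2  2  0  0
So g(11) = 0.
By the Sprague-Grundy theorem, the Grundy value of a sum of independent games is the XOR of the component values.
Combined value = 14 XOR 1 XOR 0 = 15.

15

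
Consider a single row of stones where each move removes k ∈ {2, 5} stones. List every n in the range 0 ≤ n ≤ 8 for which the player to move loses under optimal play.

0, 1, 4, 7, 8

Compute g(0), g(1), … for moves {2, 5}:
g(0) = mex{} = 0
g(1) = mex{} = 0
g(2) = mex{0} = 1
g(3) = mex{0} = 1
g(4) = mex{1} = 0
g(5) = mex{0,1} = 2
g(6) = mex{0} = 1
g(7) = mex{1,2} = 0
g(8) = mex{1} = 0
The P-positions (g = 0) in 0..8 are 0, 1, 4, 7, 8.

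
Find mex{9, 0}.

1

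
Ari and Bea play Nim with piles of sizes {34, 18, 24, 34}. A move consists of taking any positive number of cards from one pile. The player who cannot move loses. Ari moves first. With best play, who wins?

Compute the nim-sum pairwise:
34 ^ 18 = 48
48 ^ 24 = 40
40 ^ 34 = 10
The nim-sum is 10 ≠ 0, so this is an N-position: the player to move can win; Ari has a winning move.

Ari wins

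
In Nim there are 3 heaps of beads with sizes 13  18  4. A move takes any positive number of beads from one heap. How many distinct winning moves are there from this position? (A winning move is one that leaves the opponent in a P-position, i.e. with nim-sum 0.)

1

Compute the nim-sum pairwise:
13 ^ 18 = 31
31 ^ 4 = 27
The overall nim-sum is X = 27. A heap of size p has a winning move iff p XOR X < p (reduce it to p XOR X).
  13: 13 XOR 27 = 22 ≥ 13 — no move.
  18: 18 XOR 27 = 9 < 18 — winning move (to 9).
  4: 4 XOR 27 = 31 ≥ 4 — no move.
That gives 1 winning move.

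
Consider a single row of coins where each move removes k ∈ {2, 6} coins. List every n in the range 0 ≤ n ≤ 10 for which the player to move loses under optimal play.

0, 1, 4, 5, 8, 9

Build the Grundy sequence with g(k) = mex{g(k−s) : s ∈ {2, 6}, s ≤ k}:
k:     0  1  2  3  4  5  6  7  8  9 10
g(k):  0  0  1  1  0  0  1  1  0  0  1
The P-positions (g = 0) in 0..10 are 0, 1, 4, 5, 8, 9.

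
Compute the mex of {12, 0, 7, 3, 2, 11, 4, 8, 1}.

5

The values 0, 1, 2, 3, 4 are all present; 5 is the first non-negative integer missing from the set.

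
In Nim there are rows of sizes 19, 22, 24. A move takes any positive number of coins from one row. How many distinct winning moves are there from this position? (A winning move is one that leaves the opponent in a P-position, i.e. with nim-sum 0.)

Nim-sum: 19 ^ 22 ^ 24 = 29.
The overall nim-sum is X = 29. A row of size p has a winning move iff p XOR X < p (reduce it to p XOR X).
  19: 19 XOR 29 = 14 < 19 — winning move (to 14).
  22: 22 XOR 29 = 11 < 22 — winning move (to 11).
  24: 24 XOR 29 = 5 < 24 — winning move (to 5).
That gives 3 winning moves.

3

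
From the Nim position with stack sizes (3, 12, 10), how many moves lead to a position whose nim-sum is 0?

1

Nim-sum: 3 ⊕ 12 ⊕ 10 = 5.
The overall nim-sum is X = 5. A stack of size p has a winning move iff p XOR X < p (reduce it to p XOR X).
  3: 3 XOR 5 = 6 ≥ 3 — no move.
  12: 12 XOR 5 = 9 < 12 — winning move (to 9).
  10: 10 XOR 5 = 15 ≥ 10 — no move.
That gives 1 winning move.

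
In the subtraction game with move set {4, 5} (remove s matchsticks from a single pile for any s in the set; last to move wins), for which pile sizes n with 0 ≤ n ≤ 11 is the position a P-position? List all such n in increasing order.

Build the Grundy sequence with g(k) = mex{g(k−s) : s ∈ {4, 5}, s ≤ k}:
g(0) = mex{} = 0
g(1) = mex{} = 0
g(2) = mex{} = 0
g(3) = mex{} = 0
g(4) = mex{0} = 1
g(5) = mex{0} = 1
g(6) = mex{0} = 1
g(7) = mex{0} = 1
g(8) = mex{0,1} = 2
g(9) = mex{1} = 0
g(10) = mex{1} = 0
g(11) = mex{1} = 0
The P-positions (g = 0) in 0..11 are 0, 1, 2, 3, 9, 10, 11.

0, 1, 2, 3, 9, 10, 11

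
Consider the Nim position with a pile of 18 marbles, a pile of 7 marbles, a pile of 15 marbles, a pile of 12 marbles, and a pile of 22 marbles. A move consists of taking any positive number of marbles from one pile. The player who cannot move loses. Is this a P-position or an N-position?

Nim-sum: 18 XOR 7 XOR 15 XOR 12 XOR 22 = 0.
The nim-sum is 0, so this is a P-position: the player to move is in a losing position under optimal play.

P-position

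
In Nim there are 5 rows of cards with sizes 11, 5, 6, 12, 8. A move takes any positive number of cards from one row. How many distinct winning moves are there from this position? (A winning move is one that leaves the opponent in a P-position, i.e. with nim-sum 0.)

3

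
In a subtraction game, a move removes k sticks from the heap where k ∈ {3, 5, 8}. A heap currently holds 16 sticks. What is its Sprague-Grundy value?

Compute g(0), g(1), … for moves {3, 5, 8}:
k:     0  1  2  3  4  5  6  7  8  9 10 11 12 13 14 15 16
g(k):  0  0  0  1  1  1  2  2  2  3  3  0  0  0  1  1  1
So g(16) = 1.

1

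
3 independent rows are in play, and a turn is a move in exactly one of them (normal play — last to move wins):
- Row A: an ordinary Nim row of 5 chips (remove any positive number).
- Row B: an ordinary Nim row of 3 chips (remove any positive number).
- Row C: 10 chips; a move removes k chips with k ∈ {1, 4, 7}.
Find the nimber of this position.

6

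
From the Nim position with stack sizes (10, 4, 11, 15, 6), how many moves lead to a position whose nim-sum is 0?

Write each in binary and XOR column by column:
  1010  (10)
  0100  (4)
  1011  (11)
  1111  (15)
  0110  (6)
  ----
  1100  (12)
The overall nim-sum is X = 12. A stack of size p has a winning move iff p XOR X < p (reduce it to p XOR X).
  10: 10 XOR 12 = 6 < 10 — winning move (to 6).
  4: 4 XOR 12 = 8 ≥ 4 — no move.
  11: 11 XOR 12 = 7 < 11 — winning move (to 7).
  15: 15 XOR 12 = 3 < 15 — winning move (to 3).
  6: 6 XOR 12 = 10 ≥ 6 — no move.
That gives 3 winning moves.

3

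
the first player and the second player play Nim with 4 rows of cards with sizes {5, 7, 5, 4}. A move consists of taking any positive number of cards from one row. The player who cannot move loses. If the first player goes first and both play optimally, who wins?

the first player wins

Nim-sum: 5 ⊕ 7 ⊕ 5 ⊕ 4 = 3.
The nim-sum is 3 ≠ 0, so this is an N-position: the player to move can win; the first player has a winning move.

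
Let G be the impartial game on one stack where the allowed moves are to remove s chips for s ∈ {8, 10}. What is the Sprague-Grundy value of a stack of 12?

Grundy values for subtraction set {8, 10}:
k:     0  1  2  3  4  5  6  7  8  9 10 11 12
g(k):  0  0  0  0  0  0  0  0  1  1  1  1  1
So g(12) = 1.

1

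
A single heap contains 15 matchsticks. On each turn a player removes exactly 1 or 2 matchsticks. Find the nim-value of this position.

Build the Grundy sequence with g(k) = mex{g(k−s) : s ∈ {1, 2}, s ≤ k}:
k:     0  1  2  3  4  5  6  7  8  9 10 11 12 13 14 15
g(k):  0  1  2  0  1  2  0  1  2  0  1  2  0  1  2  0
So g(15) = 0.

0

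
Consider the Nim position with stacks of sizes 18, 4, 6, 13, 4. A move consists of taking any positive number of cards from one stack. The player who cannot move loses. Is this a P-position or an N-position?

N-position

In binary:
  10010  (18)
  00100  (4)
  00110  (6)
  01101  (13)
  00100  (4)
  -----
  11001  (25)
The nim-sum is 25 ≠ 0, so this is an N-position: the player to move can win.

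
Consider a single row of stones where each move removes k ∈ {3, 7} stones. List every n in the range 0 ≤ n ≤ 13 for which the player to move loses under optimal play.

0, 1, 2, 6, 10, 11, 12

Build the Grundy sequence with g(k) = mex{g(k−s) : s ∈ {3, 7}, s ≤ k}:
k:     0  1  2  3  4  5  6  7  8  9 10 11 12 13
g(k):  0  0  0  1  1  1  0  2  2  1  0  0  0  1
The P-positions (g = 0) in 0..13 are 0, 1, 2, 6, 10, 11, 12.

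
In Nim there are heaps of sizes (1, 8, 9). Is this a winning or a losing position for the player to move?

Losing position

Compute the nim-sum pairwise:
1 ^ 8 = 9
9 ^ 9 = 0
The nim-sum is 0, so this is a P-position: the player to move is in a losing position under optimal play.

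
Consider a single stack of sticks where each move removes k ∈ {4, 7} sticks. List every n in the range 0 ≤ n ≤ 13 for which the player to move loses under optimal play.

0, 1, 2, 3, 11, 12, 13

Compute g(0), g(1), … for moves {4, 7}:
k:     0  1  2  3  4  5  6  7  8  9 10 11 12 13
g(k):  0  0  0  0  1  1  1  1  2  2  2  0  0  0
The P-positions (g = 0) in 0..13 are 0, 1, 2, 3, 11, 12, 13.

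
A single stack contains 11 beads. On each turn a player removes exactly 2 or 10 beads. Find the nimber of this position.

Grundy values for subtraction set {2, 10}:
k:     0  1  2  3  4  5  6  7  8  9 10 11
g(k):  0  0  1  1  0  0  1  1  0  0  1  1
So g(11) = 1.

1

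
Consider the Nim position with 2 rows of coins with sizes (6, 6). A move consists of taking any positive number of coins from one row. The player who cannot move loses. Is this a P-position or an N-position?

Bitwise XOR of the heap sizes:
  110  (6)
  110  (6)
  ---
  000  (0)
The nim-sum is 0, so this is a P-position: the player to move is in a losing position under optimal play.

P-position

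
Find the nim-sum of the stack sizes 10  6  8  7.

Bitwise XOR of the heap sizes:
  1010  (10)
  0110  (6)
  1000  (8)
  0111  (7)
  ----
  0011  (3)

3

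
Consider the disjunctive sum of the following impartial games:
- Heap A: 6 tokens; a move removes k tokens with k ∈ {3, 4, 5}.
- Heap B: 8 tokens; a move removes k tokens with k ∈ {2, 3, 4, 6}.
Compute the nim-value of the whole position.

2

For heap A, compute g(0), g(1), … with moves {3, 4, 5}:
g(0) = mex{} = 0
g(1) = mex{} = 0
g(2) = mex{} = 0
g(3) = mex{0} = 1
g(4) = mex{0} = 1
g(5) = mex{0} = 1
g(6) = mex{0,1} = 2
So g(6) = 2.
For heap B, compute g(0), g(1), … with moves {2, 3, 4, 6}:
g(0) = mex{} = 0
g(1) = mex{} = 0
g(2) = mex{0} = 1
g(3) = mex{0} = 1
g(4) = mex{0,1} = 2
g(5) = mex{0,1} = 2
g(6) = mex{0,1,2} = 3
g(7) = mex{0,1,2} = 3
g(8) = mex{1,2,3} = 0
So g(8) = 0.
The value of a disjunctive sum is the nim-sum of the parts.
Combined value = 2 ⊕ 0 = 2.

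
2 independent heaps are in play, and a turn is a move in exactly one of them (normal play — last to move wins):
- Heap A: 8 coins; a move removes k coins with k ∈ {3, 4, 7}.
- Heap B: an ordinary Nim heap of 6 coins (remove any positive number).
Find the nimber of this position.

4

Grundy values for heap A (subtraction set {3, 4, 7}):
k:     0  1  2  3  4  5  6  7  8
g(k):  0  0  0  1  1  1  2  2  2
So g(8) = 2.
Heap B is a plain Nim heap of size 6, so its Grundy value is 6.
The value of a disjunctive sum is the nim-sum of the parts.
Combined value = 2 ⊕ 6 = 4.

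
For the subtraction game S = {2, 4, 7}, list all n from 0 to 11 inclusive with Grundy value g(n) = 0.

0, 1, 6, 9

Grundy values for subtraction set {2, 4, 7}:
k:     0  1  2  3  4  5  6  7  8  9 10 11
g(k):  0  0  1  1  2  2  0  3  1  0  2  1
The P-positions (g = 0) in 0..11 are 0, 1, 6, 9.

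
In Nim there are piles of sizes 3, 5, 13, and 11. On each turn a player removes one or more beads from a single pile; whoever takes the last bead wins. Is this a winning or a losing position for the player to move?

Losing position

Nim-sum: 3 XOR 5 XOR 13 XOR 11 = 0.
The nim-sum is 0, so this is a P-position: the player to move is in a losing position under optimal play.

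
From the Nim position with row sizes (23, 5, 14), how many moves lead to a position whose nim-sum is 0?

1

Bitwise XOR of the heap sizes:
  10111  (23)
  00101  (5)
  01110  (14)
  -----
  11100  (28)
The overall nim-sum is X = 28. A row of size p has a winning move iff p XOR X < p (reduce it to p XOR X).
  23: 23 XOR 28 = 11 < 23 — winning move (to 11).
  5: 5 XOR 28 = 25 ≥ 5 — no move.
  14: 14 XOR 28 = 18 ≥ 14 — no move.
That gives 1 winning move.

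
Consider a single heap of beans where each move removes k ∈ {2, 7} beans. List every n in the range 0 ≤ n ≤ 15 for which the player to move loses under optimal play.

Grundy values for subtraction set {2, 7}:
k:     0  1  2  3  4  5  6  7  8  9 10 11 12 13 14 15
g(k):  0  0  1  1  0  0  1  1  2  0  0  1  1  0  0  1
The P-positions (g = 0) in 0..15 are 0, 1, 4, 5, 9, 10, 13, 14.

0, 1, 4, 5, 9, 10, 13, 14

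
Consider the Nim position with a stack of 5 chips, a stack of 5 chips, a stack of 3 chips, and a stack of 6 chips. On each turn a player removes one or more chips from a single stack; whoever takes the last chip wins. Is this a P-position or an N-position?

N-position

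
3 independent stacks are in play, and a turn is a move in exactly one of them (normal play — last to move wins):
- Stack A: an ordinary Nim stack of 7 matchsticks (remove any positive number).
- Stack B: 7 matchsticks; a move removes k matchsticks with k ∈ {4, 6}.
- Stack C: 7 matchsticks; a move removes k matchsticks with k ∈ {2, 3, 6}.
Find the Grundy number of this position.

7

Stack A is a plain Nim stack of size 7, so its Grundy value is 7.
Build the Grundy sequence for stack B with g(k) = mex{g(k−s) : s ∈ {4, 6}, s ≤ k}:
k:     0  1  2  3  4  5  6  7
g(k):  0  0  0  0  1  1  1  1
So g(7) = 1.
Grundy values for stack C (subtraction set {2, 3, 6}):
g(0) = mex{} = 0
g(1) = mex{} = 0
g(2) = mex{0} = 1
g(3) = mex{0} = 1
g(4) = mex{0,1} = 2
g(5) = mex{1} = 0
g(6) = mex{0,1,2} = 3
g(7) = mex{0,2} = 1
So g(7) = 1.
The value of a disjunctive sum is the nim-sum of the parts.
Combined value = 7 XOR 1 XOR 1 = 7.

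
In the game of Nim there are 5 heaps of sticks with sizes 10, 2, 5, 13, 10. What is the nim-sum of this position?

Write each in binary and XOR column by column:
  1010  (10)
  0010  (2)
  0101  (5)
  1101  (13)
  1010  (10)
  ----
  1010  (10)

10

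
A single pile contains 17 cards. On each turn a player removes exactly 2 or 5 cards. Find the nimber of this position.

1

Build the Grundy sequence with g(k) = mex{g(k−s) : s ∈ {2, 5}, s ≤ k}:
k:     0  1  2  3  4  5  6  7  8  9 10 11 12 13 14 15 16 17
g(k):  0  0  1  1  0  2  1  0  0  1  1  0  2  1  0  0  1  1
So g(17) = 1.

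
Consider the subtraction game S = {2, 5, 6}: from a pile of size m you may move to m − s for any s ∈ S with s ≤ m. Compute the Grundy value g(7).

Grundy values for subtraction set {2, 5, 6}:
g(0) = mex{} = 0
g(1) = mex{} = 0
g(2) = mex{0} = 1
g(3) = mex{0} = 1
g(4) = mex{1} = 0
g(5) = mex{0,1} = 2
g(6) = mex{0} = 1
g(7) = mex{0,1,2} = 3
So g(7) = 3.

3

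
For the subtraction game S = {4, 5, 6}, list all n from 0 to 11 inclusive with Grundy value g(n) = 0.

0, 1, 2, 3, 10, 11

Grundy values for subtraction set {4, 5, 6}:
g(0) = mex{} = 0
g(1) = mex{} = 0
g(2) = mex{} = 0
g(3) = mex{} = 0
g(4) = mex{0} = 1
g(5) = mex{0} = 1
g(6) = mex{0} = 1
g(7) = mex{0} = 1
g(8) = mex{0,1} = 2
g(9) = mex{0,1} = 2
g(10) = mex{1} = 0
g(11) = mex{1} = 0
The P-positions (g = 0) in 0..11 are 0, 1, 2, 3, 10, 11.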